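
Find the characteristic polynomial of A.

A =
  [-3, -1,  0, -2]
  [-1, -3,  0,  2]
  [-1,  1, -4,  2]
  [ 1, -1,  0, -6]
x^4 + 16*x^3 + 96*x^2 + 256*x + 256

Expanding det(x·I − A) (e.g. by cofactor expansion or by noting that A is similar to its Jordan form J, which has the same characteristic polynomial as A) gives
  χ_A(x) = x^4 + 16*x^3 + 96*x^2 + 256*x + 256
which factors as (x + 4)^4. The eigenvalues (with algebraic multiplicities) are λ = -4 with multiplicity 4.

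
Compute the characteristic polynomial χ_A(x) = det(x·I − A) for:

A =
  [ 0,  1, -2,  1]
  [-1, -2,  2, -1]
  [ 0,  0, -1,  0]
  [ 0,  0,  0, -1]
x^4 + 4*x^3 + 6*x^2 + 4*x + 1

Expanding det(x·I − A) (e.g. by cofactor expansion or by noting that A is similar to its Jordan form J, which has the same characteristic polynomial as A) gives
  χ_A(x) = x^4 + 4*x^3 + 6*x^2 + 4*x + 1
which factors as (x + 1)^4. The eigenvalues (with algebraic multiplicities) are λ = -1 with multiplicity 4.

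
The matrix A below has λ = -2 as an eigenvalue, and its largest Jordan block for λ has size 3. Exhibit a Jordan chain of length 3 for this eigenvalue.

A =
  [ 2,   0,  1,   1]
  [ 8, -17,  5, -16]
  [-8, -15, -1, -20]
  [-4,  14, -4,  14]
A Jordan chain for λ = -2 of length 3:
v_1 = (5, 10, -10, -10)ᵀ
v_2 = (4, 23, 7, -18)ᵀ
v_3 = (1, -1, 0, 0)ᵀ

Let N = A − (-2)·I. We want v_3 with N^3 v_3 = 0 but N^2 v_3 ≠ 0; then v_{j-1} := N · v_j for j = 3, …, 2.

Pick v_3 = (1, -1, 0, 0)ᵀ.
Then v_2 = N · v_3 = (4, 23, 7, -18)ᵀ.
Then v_1 = N · v_2 = (5, 10, -10, -10)ᵀ.

Sanity check: (A − (-2)·I) v_1 = (0, 0, 0, 0)ᵀ = 0. ✓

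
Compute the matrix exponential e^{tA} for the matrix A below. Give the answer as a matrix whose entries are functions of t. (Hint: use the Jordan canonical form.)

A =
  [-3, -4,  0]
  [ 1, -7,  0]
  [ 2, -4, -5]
e^{tA} =
  [2*t*exp(-5*t) + exp(-5*t), -4*t*exp(-5*t), 0]
  [t*exp(-5*t), -2*t*exp(-5*t) + exp(-5*t), 0]
  [2*t*exp(-5*t), -4*t*exp(-5*t), exp(-5*t)]

Strategy: write A = P · J · P⁻¹ where J is a Jordan canonical form, so e^{tA} = P · e^{tJ} · P⁻¹, and e^{tJ} can be computed block-by-block.

A has Jordan form
J =
  [-5,  1,  0]
  [ 0, -5,  0]
  [ 0,  0, -5]
(up to reordering of blocks).

Per-block formulas:
  For a 2×2 Jordan block J_2(-5): exp(t · J_2(-5)) = e^(-5t)·(I + t·N), where N is the 2×2 nilpotent shift.
  For a 1×1 block at λ = -5: exp(t · [-5]) = [e^(-5t)].

After assembling e^{tJ} and conjugating by P, we get:

e^{tA} =
  [2*t*exp(-5*t) + exp(-5*t), -4*t*exp(-5*t), 0]
  [t*exp(-5*t), -2*t*exp(-5*t) + exp(-5*t), 0]
  [2*t*exp(-5*t), -4*t*exp(-5*t), exp(-5*t)]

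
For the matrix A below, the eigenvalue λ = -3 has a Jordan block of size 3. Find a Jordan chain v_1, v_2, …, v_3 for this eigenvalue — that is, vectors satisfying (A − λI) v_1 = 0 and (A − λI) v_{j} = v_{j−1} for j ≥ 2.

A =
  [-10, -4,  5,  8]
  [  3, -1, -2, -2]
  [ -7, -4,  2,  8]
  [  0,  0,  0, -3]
A Jordan chain for λ = -3 of length 3:
v_1 = (2, -1, 2, 0)ᵀ
v_2 = (-7, 3, -7, 0)ᵀ
v_3 = (1, 0, 0, 0)ᵀ

Let N = A − (-3)·I. We want v_3 with N^3 v_3 = 0 but N^2 v_3 ≠ 0; then v_{j-1} := N · v_j for j = 3, …, 2.

Pick v_3 = (1, 0, 0, 0)ᵀ.
Then v_2 = N · v_3 = (-7, 3, -7, 0)ᵀ.
Then v_1 = N · v_2 = (2, -1, 2, 0)ᵀ.

Sanity check: (A − (-3)·I) v_1 = (0, 0, 0, 0)ᵀ = 0. ✓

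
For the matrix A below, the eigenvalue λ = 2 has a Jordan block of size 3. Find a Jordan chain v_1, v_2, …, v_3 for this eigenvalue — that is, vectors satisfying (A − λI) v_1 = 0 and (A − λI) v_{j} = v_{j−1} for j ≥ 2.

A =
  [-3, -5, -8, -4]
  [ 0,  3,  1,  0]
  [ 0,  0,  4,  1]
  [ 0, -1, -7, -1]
A Jordan chain for λ = 2 of length 3:
v_1 = (1, -1, 1, -2)ᵀ
v_2 = (0, -1, 0, 1)ᵀ
v_3 = (1, -1, 0, 0)ᵀ

Let N = A − (2)·I. We want v_3 with N^3 v_3 = 0 but N^2 v_3 ≠ 0; then v_{j-1} := N · v_j for j = 3, …, 2.

Pick v_3 = (1, -1, 0, 0)ᵀ.
Then v_2 = N · v_3 = (0, -1, 0, 1)ᵀ.
Then v_1 = N · v_2 = (1, -1, 1, -2)ᵀ.

Sanity check: (A − (2)·I) v_1 = (0, 0, 0, 0)ᵀ = 0. ✓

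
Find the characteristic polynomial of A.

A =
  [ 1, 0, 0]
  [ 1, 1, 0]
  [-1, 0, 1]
x^3 - 3*x^2 + 3*x - 1

Expanding det(x·I − A) (e.g. by cofactor expansion or by noting that A is similar to its Jordan form J, which has the same characteristic polynomial as A) gives
  χ_A(x) = x^3 - 3*x^2 + 3*x - 1
which factors as (x - 1)^3. The eigenvalues (with algebraic multiplicities) are λ = 1 with multiplicity 3.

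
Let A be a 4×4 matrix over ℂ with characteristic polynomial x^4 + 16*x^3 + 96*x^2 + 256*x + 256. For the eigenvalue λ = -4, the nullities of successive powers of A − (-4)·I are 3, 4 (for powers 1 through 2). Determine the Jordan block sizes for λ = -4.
Block sizes for λ = -4: [2, 1, 1]

From the dimensions of kernels of powers, the number of Jordan blocks of size at least j is d_j − d_{j−1} where d_j = dim ker(N^j) (with d_0 = 0). Computing the differences gives [3, 1].
The number of blocks of size exactly k is (#blocks of size ≥ k) − (#blocks of size ≥ k + 1), so the partition is: 2 block(s) of size 1, 1 block(s) of size 2.
In nonincreasing order the block sizes are [2, 1, 1].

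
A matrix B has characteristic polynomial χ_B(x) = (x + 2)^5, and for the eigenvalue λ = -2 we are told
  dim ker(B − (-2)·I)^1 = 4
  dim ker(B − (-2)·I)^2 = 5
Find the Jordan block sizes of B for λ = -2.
Block sizes for λ = -2: [2, 1, 1, 1]

From the dimensions of kernels of powers, the number of Jordan blocks of size at least j is d_j − d_{j−1} where d_j = dim ker(N^j) (with d_0 = 0). Computing the differences gives [4, 1].
The number of blocks of size exactly k is (#blocks of size ≥ k) − (#blocks of size ≥ k + 1), so the partition is: 3 block(s) of size 1, 1 block(s) of size 2.
In nonincreasing order the block sizes are [2, 1, 1, 1].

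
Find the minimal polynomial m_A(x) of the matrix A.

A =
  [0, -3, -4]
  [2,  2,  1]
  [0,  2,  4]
x^3 - 6*x^2 + 12*x - 8

The characteristic polynomial is χ_A(x) = (x - 2)^3, so the eigenvalues are known. The minimal polynomial is
  m_A(x) = Π_λ (x − λ)^{k_λ}
where k_λ is the size of the *largest* Jordan block for λ (equivalently, the smallest k with (A − λI)^k v = 0 for every generalised eigenvector v of λ).

  λ = 2: largest Jordan block has size 3, contributing (x − 2)^3

So m_A(x) = (x - 2)^3 = x^3 - 6*x^2 + 12*x - 8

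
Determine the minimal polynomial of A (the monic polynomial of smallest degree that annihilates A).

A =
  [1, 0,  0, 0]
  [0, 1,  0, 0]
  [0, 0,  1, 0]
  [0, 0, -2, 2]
x^2 - 3*x + 2

The characteristic polynomial is χ_A(x) = (x - 2)*(x - 1)^3, so the eigenvalues are known. The minimal polynomial is
  m_A(x) = Π_λ (x − λ)^{k_λ}
where k_λ is the size of the *largest* Jordan block for λ (equivalently, the smallest k with (A − λI)^k v = 0 for every generalised eigenvector v of λ).

  λ = 1: largest Jordan block has size 1, contributing (x − 1)
  λ = 2: largest Jordan block has size 1, contributing (x − 2)

So m_A(x) = (x - 2)*(x - 1) = x^2 - 3*x + 2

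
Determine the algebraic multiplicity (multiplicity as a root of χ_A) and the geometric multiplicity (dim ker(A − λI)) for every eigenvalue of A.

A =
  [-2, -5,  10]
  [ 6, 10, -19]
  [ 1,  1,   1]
λ = 3: alg = 3, geom = 1

Step 1 — factor the characteristic polynomial to read off the algebraic multiplicities:
  χ_A(x) = (x - 3)^3

Step 2 — compute geometric multiplicities via the rank-nullity identity g(λ) = n − rank(A − λI):
  rank(A − (3)·I) = 2, so dim ker(A − (3)·I) = n − 2 = 1

Summary:
  λ = 3: algebraic multiplicity = 3, geometric multiplicity = 1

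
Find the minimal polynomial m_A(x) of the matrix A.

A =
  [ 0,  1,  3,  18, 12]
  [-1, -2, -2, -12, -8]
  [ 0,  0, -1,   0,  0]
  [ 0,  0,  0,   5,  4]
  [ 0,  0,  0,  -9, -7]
x^3 + 3*x^2 + 3*x + 1

The characteristic polynomial is χ_A(x) = (x + 1)^5, so the eigenvalues are known. The minimal polynomial is
  m_A(x) = Π_λ (x − λ)^{k_λ}
where k_λ is the size of the *largest* Jordan block for λ (equivalently, the smallest k with (A − λI)^k v = 0 for every generalised eigenvector v of λ).

  λ = -1: largest Jordan block has size 3, contributing (x + 1)^3

So m_A(x) = (x + 1)^3 = x^3 + 3*x^2 + 3*x + 1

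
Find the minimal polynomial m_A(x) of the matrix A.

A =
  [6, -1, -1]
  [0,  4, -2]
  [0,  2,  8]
x^2 - 12*x + 36

The characteristic polynomial is χ_A(x) = (x - 6)^3, so the eigenvalues are known. The minimal polynomial is
  m_A(x) = Π_λ (x − λ)^{k_λ}
where k_λ is the size of the *largest* Jordan block for λ (equivalently, the smallest k with (A − λI)^k v = 0 for every generalised eigenvector v of λ).

  λ = 6: largest Jordan block has size 2, contributing (x − 6)^2

So m_A(x) = (x - 6)^2 = x^2 - 12*x + 36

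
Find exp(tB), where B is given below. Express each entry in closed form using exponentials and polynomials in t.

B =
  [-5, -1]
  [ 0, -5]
e^{tB} =
  [exp(-5*t), -t*exp(-5*t)]
  [0, exp(-5*t)]

Strategy: write B = P · J · P⁻¹ where J is a Jordan canonical form, so e^{tB} = P · e^{tJ} · P⁻¹, and e^{tJ} can be computed block-by-block.

B has Jordan form
J =
  [-5,  1]
  [ 0, -5]
(up to reordering of blocks).

Per-block formulas:
  For a 2×2 Jordan block J_2(-5): exp(t · J_2(-5)) = e^(-5t)·(I + t·N), where N is the 2×2 nilpotent shift.

After assembling e^{tJ} and conjugating by P, we get:

e^{tB} =
  [exp(-5*t), -t*exp(-5*t)]
  [0, exp(-5*t)]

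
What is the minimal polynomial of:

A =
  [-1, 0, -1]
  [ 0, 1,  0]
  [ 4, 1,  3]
x^3 - 3*x^2 + 3*x - 1

The characteristic polynomial is χ_A(x) = (x - 1)^3, so the eigenvalues are known. The minimal polynomial is
  m_A(x) = Π_λ (x − λ)^{k_λ}
where k_λ is the size of the *largest* Jordan block for λ (equivalently, the smallest k with (A − λI)^k v = 0 for every generalised eigenvector v of λ).

  λ = 1: largest Jordan block has size 3, contributing (x − 1)^3

So m_A(x) = (x - 1)^3 = x^3 - 3*x^2 + 3*x - 1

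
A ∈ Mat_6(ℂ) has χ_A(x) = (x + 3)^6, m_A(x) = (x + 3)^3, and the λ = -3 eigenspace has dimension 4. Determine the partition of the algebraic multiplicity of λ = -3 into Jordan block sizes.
Block sizes for λ = -3: [3, 1, 1, 1]

Step 1 — from the characteristic polynomial, algebraic multiplicity of λ = -3 is 6. From dim ker(A − (-3)·I) = 4, there are exactly 4 Jordan blocks for λ = -3.
Step 2 — from the minimal polynomial, the factor (x + 3)^3 tells us the largest block for λ = -3 has size 3.
Step 3 — with total size 6, 4 blocks, and largest block 3, the block sizes (in nonincreasing order) are [3, 1, 1, 1].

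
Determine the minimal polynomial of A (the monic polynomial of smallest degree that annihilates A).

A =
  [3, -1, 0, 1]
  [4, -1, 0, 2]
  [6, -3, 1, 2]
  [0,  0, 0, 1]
x^2 - 2*x + 1

The characteristic polynomial is χ_A(x) = (x - 1)^4, so the eigenvalues are known. The minimal polynomial is
  m_A(x) = Π_λ (x − λ)^{k_λ}
where k_λ is the size of the *largest* Jordan block for λ (equivalently, the smallest k with (A − λI)^k v = 0 for every generalised eigenvector v of λ).

  λ = 1: largest Jordan block has size 2, contributing (x − 1)^2

So m_A(x) = (x - 1)^2 = x^2 - 2*x + 1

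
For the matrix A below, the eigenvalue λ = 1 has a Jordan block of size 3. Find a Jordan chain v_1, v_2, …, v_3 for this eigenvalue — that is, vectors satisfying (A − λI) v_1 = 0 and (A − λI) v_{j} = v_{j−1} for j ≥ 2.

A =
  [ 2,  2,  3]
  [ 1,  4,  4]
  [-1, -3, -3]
A Jordan chain for λ = 1 of length 3:
v_1 = (-1, -1, 1)ᵀ
v_2 = (2, 3, -3)ᵀ
v_3 = (0, 1, 0)ᵀ

Let N = A − (1)·I. We want v_3 with N^3 v_3 = 0 but N^2 v_3 ≠ 0; then v_{j-1} := N · v_j for j = 3, …, 2.

Pick v_3 = (0, 1, 0)ᵀ.
Then v_2 = N · v_3 = (2, 3, -3)ᵀ.
Then v_1 = N · v_2 = (-1, -1, 1)ᵀ.

Sanity check: (A − (1)·I) v_1 = (0, 0, 0)ᵀ = 0. ✓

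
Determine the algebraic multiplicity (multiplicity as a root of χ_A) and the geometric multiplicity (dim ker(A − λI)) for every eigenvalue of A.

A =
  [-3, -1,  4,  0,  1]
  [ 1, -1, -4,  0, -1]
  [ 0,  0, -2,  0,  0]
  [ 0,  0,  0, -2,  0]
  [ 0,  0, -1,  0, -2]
λ = -2: alg = 5, geom = 3

Step 1 — factor the characteristic polynomial to read off the algebraic multiplicities:
  χ_A(x) = (x + 2)^5

Step 2 — compute geometric multiplicities via the rank-nullity identity g(λ) = n − rank(A − λI):
  rank(A − (-2)·I) = 2, so dim ker(A − (-2)·I) = n − 2 = 3

Summary:
  λ = -2: algebraic multiplicity = 5, geometric multiplicity = 3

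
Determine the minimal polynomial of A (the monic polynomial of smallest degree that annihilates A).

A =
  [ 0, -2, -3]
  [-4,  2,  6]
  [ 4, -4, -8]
x^2 + 4*x + 4

The characteristic polynomial is χ_A(x) = (x + 2)^3, so the eigenvalues are known. The minimal polynomial is
  m_A(x) = Π_λ (x − λ)^{k_λ}
where k_λ is the size of the *largest* Jordan block for λ (equivalently, the smallest k with (A − λI)^k v = 0 for every generalised eigenvector v of λ).

  λ = -2: largest Jordan block has size 2, contributing (x + 2)^2

So m_A(x) = (x + 2)^2 = x^2 + 4*x + 4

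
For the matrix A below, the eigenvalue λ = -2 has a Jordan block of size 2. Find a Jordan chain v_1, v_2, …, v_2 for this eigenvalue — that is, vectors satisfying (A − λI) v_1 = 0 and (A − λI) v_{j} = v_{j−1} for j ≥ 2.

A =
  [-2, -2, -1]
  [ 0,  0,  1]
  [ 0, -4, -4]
A Jordan chain for λ = -2 of length 2:
v_1 = (-2, 2, -4)ᵀ
v_2 = (0, 1, 0)ᵀ

Let N = A − (-2)·I. We want v_2 with N^2 v_2 = 0 but N^1 v_2 ≠ 0; then v_{j-1} := N · v_j for j = 2, …, 2.

Pick v_2 = (0, 1, 0)ᵀ.
Then v_1 = N · v_2 = (-2, 2, -4)ᵀ.

Sanity check: (A − (-2)·I) v_1 = (0, 0, 0)ᵀ = 0. ✓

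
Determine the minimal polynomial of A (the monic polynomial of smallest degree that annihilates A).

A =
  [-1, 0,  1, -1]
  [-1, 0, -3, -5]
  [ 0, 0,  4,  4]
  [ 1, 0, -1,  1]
x^3 - 4*x^2 + 4*x

The characteristic polynomial is χ_A(x) = x^2*(x - 2)^2, so the eigenvalues are known. The minimal polynomial is
  m_A(x) = Π_λ (x − λ)^{k_λ}
where k_λ is the size of the *largest* Jordan block for λ (equivalently, the smallest k with (A − λI)^k v = 0 for every generalised eigenvector v of λ).

  λ = 0: largest Jordan block has size 1, contributing (x − 0)
  λ = 2: largest Jordan block has size 2, contributing (x − 2)^2

So m_A(x) = x*(x - 2)^2 = x^3 - 4*x^2 + 4*x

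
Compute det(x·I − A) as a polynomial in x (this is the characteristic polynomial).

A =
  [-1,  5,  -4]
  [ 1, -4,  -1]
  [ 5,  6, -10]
x^3 + 15*x^2 + 75*x + 125

Expanding det(x·I − A) (e.g. by cofactor expansion or by noting that A is similar to its Jordan form J, which has the same characteristic polynomial as A) gives
  χ_A(x) = x^3 + 15*x^2 + 75*x + 125
which factors as (x + 5)^3. The eigenvalues (with algebraic multiplicities) are λ = -5 with multiplicity 3.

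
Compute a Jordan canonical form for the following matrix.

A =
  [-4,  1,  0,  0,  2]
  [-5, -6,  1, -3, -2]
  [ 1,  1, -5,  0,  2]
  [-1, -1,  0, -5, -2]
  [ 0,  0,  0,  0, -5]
J_3(-5) ⊕ J_1(-5) ⊕ J_1(-5)

The characteristic polynomial is
  det(x·I − A) = x^5 + 25*x^4 + 250*x^3 + 1250*x^2 + 3125*x + 3125 = (x + 5)^5

Eigenvalues and multiplicities (the geometric multiplicity of λ is n − rank(A − λI), which equals the number of Jordan blocks for λ):
  λ = -5: algebraic multiplicity = 5, geometric multiplicity = 3

Determining the block sizes for each eigenvalue:
  λ = -5: with am = 5 and gm = 3, the partition is not yet determined (e.g. several partitions of 5 into 3 parts exist). Let N = A − (-5)·I. Computing rank(N^1) = 2, rank(N^2) = 1, rank(N^3) = 0; the number of blocks of size ≥ j is rank(N^{j−1}) − rank(N^j), giving [3, 1, 1]. So we have 1 block(s) of size 3, 2 block(s) of size 1 → block sizes [3, 1, 1]

Assembling the blocks gives a Jordan form
J =
  [-5,  1,  0,  0,  0]
  [ 0, -5,  1,  0,  0]
  [ 0,  0, -5,  0,  0]
  [ 0,  0,  0, -5,  0]
  [ 0,  0,  0,  0, -5]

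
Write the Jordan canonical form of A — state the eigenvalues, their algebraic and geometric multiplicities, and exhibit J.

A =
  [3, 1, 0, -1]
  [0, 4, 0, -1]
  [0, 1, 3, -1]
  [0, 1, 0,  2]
J_2(3) ⊕ J_1(3) ⊕ J_1(3)

The characteristic polynomial is
  det(x·I − A) = x^4 - 12*x^3 + 54*x^2 - 108*x + 81 = (x - 3)^4

Eigenvalues and multiplicities (the geometric multiplicity of λ is n − rank(A − λI), which equals the number of Jordan blocks for λ):
  λ = 3: algebraic multiplicity = 4, geometric multiplicity = 3

Determining the block sizes for each eigenvalue:
  λ = 3: 3 blocks summing to 4 forces exactly one block of size 2 and the rest size 1 → block sizes [2, 1, 1]

Assembling the blocks gives a Jordan form
J =
  [3, 1, 0, 0]
  [0, 3, 0, 0]
  [0, 0, 3, 0]
  [0, 0, 0, 3]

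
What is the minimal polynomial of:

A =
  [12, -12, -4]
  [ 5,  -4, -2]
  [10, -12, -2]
x^2 - 4*x + 4

The characteristic polynomial is χ_A(x) = (x - 2)^3, so the eigenvalues are known. The minimal polynomial is
  m_A(x) = Π_λ (x − λ)^{k_λ}
where k_λ is the size of the *largest* Jordan block for λ (equivalently, the smallest k with (A − λI)^k v = 0 for every generalised eigenvector v of λ).

  λ = 2: largest Jordan block has size 2, contributing (x − 2)^2

So m_A(x) = (x - 2)^2 = x^2 - 4*x + 4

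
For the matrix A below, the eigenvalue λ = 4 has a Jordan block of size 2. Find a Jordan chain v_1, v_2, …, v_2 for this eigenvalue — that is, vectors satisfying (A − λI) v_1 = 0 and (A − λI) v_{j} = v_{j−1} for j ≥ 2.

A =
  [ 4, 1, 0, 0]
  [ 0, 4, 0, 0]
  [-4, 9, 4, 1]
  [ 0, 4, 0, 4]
A Jordan chain for λ = 4 of length 2:
v_1 = (0, 0, -4, 0)ᵀ
v_2 = (1, 0, 0, 0)ᵀ

Let N = A − (4)·I. We want v_2 with N^2 v_2 = 0 but N^1 v_2 ≠ 0; then v_{j-1} := N · v_j for j = 2, …, 2.

Pick v_2 = (1, 0, 0, 0)ᵀ.
Then v_1 = N · v_2 = (0, 0, -4, 0)ᵀ.

Sanity check: (A − (4)·I) v_1 = (0, 0, 0, 0)ᵀ = 0. ✓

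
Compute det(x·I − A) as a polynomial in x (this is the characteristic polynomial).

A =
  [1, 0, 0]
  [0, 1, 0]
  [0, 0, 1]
x^3 - 3*x^2 + 3*x - 1

Expanding det(x·I − A) (e.g. by cofactor expansion or by noting that A is similar to its Jordan form J, which has the same characteristic polynomial as A) gives
  χ_A(x) = x^3 - 3*x^2 + 3*x - 1
which factors as (x - 1)^3. The eigenvalues (with algebraic multiplicities) are λ = 1 with multiplicity 3.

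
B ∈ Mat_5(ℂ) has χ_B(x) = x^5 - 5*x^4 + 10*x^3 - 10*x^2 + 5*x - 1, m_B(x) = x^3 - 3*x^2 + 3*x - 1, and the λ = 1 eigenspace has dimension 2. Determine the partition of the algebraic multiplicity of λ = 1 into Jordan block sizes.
Block sizes for λ = 1: [3, 2]

Step 1 — from the characteristic polynomial, algebraic multiplicity of λ = 1 is 5. From dim ker(B − (1)·I) = 2, there are exactly 2 Jordan blocks for λ = 1.
Step 2 — from the minimal polynomial, the factor (x − 1)^3 tells us the largest block for λ = 1 has size 3.
Step 3 — with total size 5, 2 blocks, and largest block 3, the block sizes (in nonincreasing order) are [3, 2].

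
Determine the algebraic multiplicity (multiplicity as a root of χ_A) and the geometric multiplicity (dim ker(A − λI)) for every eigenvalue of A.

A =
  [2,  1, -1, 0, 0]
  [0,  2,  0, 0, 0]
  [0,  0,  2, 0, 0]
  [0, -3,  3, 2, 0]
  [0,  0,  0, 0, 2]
λ = 2: alg = 5, geom = 4

Step 1 — factor the characteristic polynomial to read off the algebraic multiplicities:
  χ_A(x) = (x - 2)^5

Step 2 — compute geometric multiplicities via the rank-nullity identity g(λ) = n − rank(A − λI):
  rank(A − (2)·I) = 1, so dim ker(A − (2)·I) = n − 1 = 4

Summary:
  λ = 2: algebraic multiplicity = 5, geometric multiplicity = 4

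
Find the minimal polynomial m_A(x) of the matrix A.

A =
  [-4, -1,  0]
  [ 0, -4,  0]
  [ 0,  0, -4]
x^2 + 8*x + 16

The characteristic polynomial is χ_A(x) = (x + 4)^3, so the eigenvalues are known. The minimal polynomial is
  m_A(x) = Π_λ (x − λ)^{k_λ}
where k_λ is the size of the *largest* Jordan block for λ (equivalently, the smallest k with (A − λI)^k v = 0 for every generalised eigenvector v of λ).

  λ = -4: largest Jordan block has size 2, contributing (x + 4)^2

So m_A(x) = (x + 4)^2 = x^2 + 8*x + 16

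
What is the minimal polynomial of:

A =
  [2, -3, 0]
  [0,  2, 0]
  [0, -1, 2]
x^2 - 4*x + 4

The characteristic polynomial is χ_A(x) = (x - 2)^3, so the eigenvalues are known. The minimal polynomial is
  m_A(x) = Π_λ (x − λ)^{k_λ}
where k_λ is the size of the *largest* Jordan block for λ (equivalently, the smallest k with (A − λI)^k v = 0 for every generalised eigenvector v of λ).

  λ = 2: largest Jordan block has size 2, contributing (x − 2)^2

So m_A(x) = (x - 2)^2 = x^2 - 4*x + 4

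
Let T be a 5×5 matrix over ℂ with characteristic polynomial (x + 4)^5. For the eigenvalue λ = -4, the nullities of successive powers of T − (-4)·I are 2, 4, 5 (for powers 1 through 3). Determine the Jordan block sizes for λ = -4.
Block sizes for λ = -4: [3, 2]

From the dimensions of kernels of powers, the number of Jordan blocks of size at least j is d_j − d_{j−1} where d_j = dim ker(N^j) (with d_0 = 0). Computing the differences gives [2, 2, 1].
The number of blocks of size exactly k is (#blocks of size ≥ k) − (#blocks of size ≥ k + 1), so the partition is: 1 block(s) of size 2, 1 block(s) of size 3.
In nonincreasing order the block sizes are [3, 2].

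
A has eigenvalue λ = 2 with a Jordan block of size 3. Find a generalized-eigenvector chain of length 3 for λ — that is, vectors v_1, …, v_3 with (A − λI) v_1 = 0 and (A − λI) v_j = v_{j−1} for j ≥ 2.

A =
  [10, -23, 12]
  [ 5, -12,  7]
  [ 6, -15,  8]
A Jordan chain for λ = 2 of length 3:
v_1 = (21, 12, 9)ᵀ
v_2 = (8, 5, 6)ᵀ
v_3 = (1, 0, 0)ᵀ

Let N = A − (2)·I. We want v_3 with N^3 v_3 = 0 but N^2 v_3 ≠ 0; then v_{j-1} := N · v_j for j = 3, …, 2.

Pick v_3 = (1, 0, 0)ᵀ.
Then v_2 = N · v_3 = (8, 5, 6)ᵀ.
Then v_1 = N · v_2 = (21, 12, 9)ᵀ.

Sanity check: (A − (2)·I) v_1 = (0, 0, 0)ᵀ = 0. ✓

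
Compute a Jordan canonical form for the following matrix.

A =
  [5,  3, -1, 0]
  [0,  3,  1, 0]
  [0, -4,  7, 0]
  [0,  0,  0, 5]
J_3(5) ⊕ J_1(5)

The characteristic polynomial is
  det(x·I − A) = x^4 - 20*x^3 + 150*x^2 - 500*x + 625 = (x - 5)^4

Eigenvalues and multiplicities (the geometric multiplicity of λ is n − rank(A − λI), which equals the number of Jordan blocks for λ):
  λ = 5: algebraic multiplicity = 4, geometric multiplicity = 2

Determining the block sizes for each eigenvalue:
  λ = 5: with am = 4 and gm = 2, the partition is not yet determined (e.g. several partitions of 4 into 2 parts exist). Let N = A − (5)·I. Computing rank(N^1) = 2, rank(N^2) = 1, rank(N^3) = 0; the number of blocks of size ≥ j is rank(N^{j−1}) − rank(N^j), giving [2, 1, 1]. So we have 1 block(s) of size 3, 1 block(s) of size 1 → block sizes [3, 1]

Assembling the blocks gives a Jordan form
J =
  [5, 1, 0, 0]
  [0, 5, 1, 0]
  [0, 0, 5, 0]
  [0, 0, 0, 5]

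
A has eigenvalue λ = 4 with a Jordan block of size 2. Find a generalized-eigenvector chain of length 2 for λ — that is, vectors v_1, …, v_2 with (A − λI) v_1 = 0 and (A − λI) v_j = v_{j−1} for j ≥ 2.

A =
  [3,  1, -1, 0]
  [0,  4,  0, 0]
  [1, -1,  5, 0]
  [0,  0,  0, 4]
A Jordan chain for λ = 4 of length 2:
v_1 = (-1, 0, 1, 0)ᵀ
v_2 = (1, 0, 0, 0)ᵀ

Let N = A − (4)·I. We want v_2 with N^2 v_2 = 0 but N^1 v_2 ≠ 0; then v_{j-1} := N · v_j for j = 2, …, 2.

Pick v_2 = (1, 0, 0, 0)ᵀ.
Then v_1 = N · v_2 = (-1, 0, 1, 0)ᵀ.

Sanity check: (A − (4)·I) v_1 = (0, 0, 0, 0)ᵀ = 0. ✓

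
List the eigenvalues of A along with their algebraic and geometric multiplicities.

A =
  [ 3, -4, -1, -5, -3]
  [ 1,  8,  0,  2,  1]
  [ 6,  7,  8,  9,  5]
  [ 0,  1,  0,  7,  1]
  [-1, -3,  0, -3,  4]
λ = 6: alg = 5, geom = 2

Step 1 — factor the characteristic polynomial to read off the algebraic multiplicities:
  χ_A(x) = (x - 6)^5

Step 2 — compute geometric multiplicities via the rank-nullity identity g(λ) = n − rank(A − λI):
  rank(A − (6)·I) = 3, so dim ker(A − (6)·I) = n − 3 = 2

Summary:
  λ = 6: algebraic multiplicity = 5, geometric multiplicity = 2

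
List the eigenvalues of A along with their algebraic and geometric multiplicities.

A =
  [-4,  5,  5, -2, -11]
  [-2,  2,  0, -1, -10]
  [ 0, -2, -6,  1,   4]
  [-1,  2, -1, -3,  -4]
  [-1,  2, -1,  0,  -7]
λ = -4: alg = 3, geom = 1; λ = -3: alg = 2, geom = 1

Step 1 — factor the characteristic polynomial to read off the algebraic multiplicities:
  χ_A(x) = (x + 3)^2*(x + 4)^3

Step 2 — compute geometric multiplicities via the rank-nullity identity g(λ) = n − rank(A − λI):
  rank(A − (-4)·I) = 4, so dim ker(A − (-4)·I) = n − 4 = 1
  rank(A − (-3)·I) = 4, so dim ker(A − (-3)·I) = n − 4 = 1

Summary:
  λ = -4: algebraic multiplicity = 3, geometric multiplicity = 1
  λ = -3: algebraic multiplicity = 2, geometric multiplicity = 1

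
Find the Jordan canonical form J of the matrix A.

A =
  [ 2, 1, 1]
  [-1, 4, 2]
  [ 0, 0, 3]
J_3(3)

The characteristic polynomial is
  det(x·I − A) = x^3 - 9*x^2 + 27*x - 27 = (x - 3)^3

Eigenvalues and multiplicities (the geometric multiplicity of λ is n − rank(A − λI), which equals the number of Jordan blocks for λ):
  λ = 3: algebraic multiplicity = 3, geometric multiplicity = 1

Determining the block sizes for each eigenvalue:
  λ = 3: one block (gm = 1), so the single block has size am = 3 → block sizes [3]

Assembling the blocks gives a Jordan form
J =
  [3, 1, 0]
  [0, 3, 1]
  [0, 0, 3]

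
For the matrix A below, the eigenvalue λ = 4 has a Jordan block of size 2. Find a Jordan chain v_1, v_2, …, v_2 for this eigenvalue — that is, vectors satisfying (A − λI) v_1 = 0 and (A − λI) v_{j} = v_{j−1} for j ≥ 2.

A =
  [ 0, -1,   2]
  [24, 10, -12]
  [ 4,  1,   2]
A Jordan chain for λ = 4 of length 2:
v_1 = (-4, 24, 4)ᵀ
v_2 = (1, 0, 0)ᵀ

Let N = A − (4)·I. We want v_2 with N^2 v_2 = 0 but N^1 v_2 ≠ 0; then v_{j-1} := N · v_j for j = 2, …, 2.

Pick v_2 = (1, 0, 0)ᵀ.
Then v_1 = N · v_2 = (-4, 24, 4)ᵀ.

Sanity check: (A − (4)·I) v_1 = (0, 0, 0)ᵀ = 0. ✓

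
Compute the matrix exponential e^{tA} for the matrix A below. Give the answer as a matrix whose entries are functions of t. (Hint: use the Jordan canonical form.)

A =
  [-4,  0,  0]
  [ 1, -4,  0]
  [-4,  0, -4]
e^{tA} =
  [exp(-4*t), 0, 0]
  [t*exp(-4*t), exp(-4*t), 0]
  [-4*t*exp(-4*t), 0, exp(-4*t)]

Strategy: write A = P · J · P⁻¹ where J is a Jordan canonical form, so e^{tA} = P · e^{tJ} · P⁻¹, and e^{tJ} can be computed block-by-block.

A has Jordan form
J =
  [-4,  1,  0]
  [ 0, -4,  0]
  [ 0,  0, -4]
(up to reordering of blocks).

Per-block formulas:
  For a 1×1 block at λ = -4: exp(t · [-4]) = [e^(-4t)].
  For a 2×2 Jordan block J_2(-4): exp(t · J_2(-4)) = e^(-4t)·(I + t·N), where N is the 2×2 nilpotent shift.

After assembling e^{tJ} and conjugating by P, we get:

e^{tA} =
  [exp(-4*t), 0, 0]
  [t*exp(-4*t), exp(-4*t), 0]
  [-4*t*exp(-4*t), 0, exp(-4*t)]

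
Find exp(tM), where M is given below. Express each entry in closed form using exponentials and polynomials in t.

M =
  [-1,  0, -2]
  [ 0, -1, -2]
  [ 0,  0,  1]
e^{tM} =
  [exp(-t), 0, -exp(t) + exp(-t)]
  [0, exp(-t), -exp(t) + exp(-t)]
  [0, 0, exp(t)]

Strategy: write M = P · J · P⁻¹ where J is a Jordan canonical form, so e^{tM} = P · e^{tJ} · P⁻¹, and e^{tJ} can be computed block-by-block.

M has Jordan form
J =
  [-1,  0, 0]
  [ 0, -1, 0]
  [ 0,  0, 1]
(up to reordering of blocks).

Per-block formulas:
  For a 1×1 block at λ = -1: exp(t · [-1]) = [e^(-1t)].
  For a 1×1 block at λ = 1: exp(t · [1]) = [e^(1t)].

After assembling e^{tJ} and conjugating by P, we get:

e^{tM} =
  [exp(-t), 0, -exp(t) + exp(-t)]
  [0, exp(-t), -exp(t) + exp(-t)]
  [0, 0, exp(t)]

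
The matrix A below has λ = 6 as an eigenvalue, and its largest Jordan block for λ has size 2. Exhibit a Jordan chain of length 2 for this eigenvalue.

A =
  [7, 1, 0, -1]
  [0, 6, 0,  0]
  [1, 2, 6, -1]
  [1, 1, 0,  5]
A Jordan chain for λ = 6 of length 2:
v_1 = (1, 0, 1, 1)ᵀ
v_2 = (1, 0, 0, 0)ᵀ

Let N = A − (6)·I. We want v_2 with N^2 v_2 = 0 but N^1 v_2 ≠ 0; then v_{j-1} := N · v_j for j = 2, …, 2.

Pick v_2 = (1, 0, 0, 0)ᵀ.
Then v_1 = N · v_2 = (1, 0, 1, 1)ᵀ.

Sanity check: (A − (6)·I) v_1 = (0, 0, 0, 0)ᵀ = 0. ✓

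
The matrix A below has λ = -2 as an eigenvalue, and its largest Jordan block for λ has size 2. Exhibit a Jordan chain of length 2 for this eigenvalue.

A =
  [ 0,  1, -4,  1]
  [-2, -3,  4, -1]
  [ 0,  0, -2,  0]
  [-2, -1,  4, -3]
A Jordan chain for λ = -2 of length 2:
v_1 = (2, -2, 0, -2)ᵀ
v_2 = (1, 0, 0, 0)ᵀ

Let N = A − (-2)·I. We want v_2 with N^2 v_2 = 0 but N^1 v_2 ≠ 0; then v_{j-1} := N · v_j for j = 2, …, 2.

Pick v_2 = (1, 0, 0, 0)ᵀ.
Then v_1 = N · v_2 = (2, -2, 0, -2)ᵀ.

Sanity check: (A − (-2)·I) v_1 = (0, 0, 0, 0)ᵀ = 0. ✓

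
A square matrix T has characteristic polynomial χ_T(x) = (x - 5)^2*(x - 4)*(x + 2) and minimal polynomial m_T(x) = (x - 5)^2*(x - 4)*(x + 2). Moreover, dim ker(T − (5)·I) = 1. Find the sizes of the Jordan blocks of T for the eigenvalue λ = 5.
Block sizes for λ = 5: [2]

Step 1 — from the characteristic polynomial, algebraic multiplicity of λ = 5 is 2. From dim ker(T − (5)·I) = 1, there are exactly 1 Jordan blocks for λ = 5.
Step 2 — from the minimal polynomial, the factor (x − 5)^2 tells us the largest block for λ = 5 has size 2.
Step 3 — with total size 2, 1 blocks, and largest block 2, the block sizes (in nonincreasing order) are [2].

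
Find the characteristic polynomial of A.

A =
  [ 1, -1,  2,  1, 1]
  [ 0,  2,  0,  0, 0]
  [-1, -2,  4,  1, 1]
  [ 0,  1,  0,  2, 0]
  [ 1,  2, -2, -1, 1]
x^5 - 10*x^4 + 40*x^3 - 80*x^2 + 80*x - 32

Expanding det(x·I − A) (e.g. by cofactor expansion or by noting that A is similar to its Jordan form J, which has the same characteristic polynomial as A) gives
  χ_A(x) = x^5 - 10*x^4 + 40*x^3 - 80*x^2 + 80*x - 32
which factors as (x - 2)^5. The eigenvalues (with algebraic multiplicities) are λ = 2 with multiplicity 5.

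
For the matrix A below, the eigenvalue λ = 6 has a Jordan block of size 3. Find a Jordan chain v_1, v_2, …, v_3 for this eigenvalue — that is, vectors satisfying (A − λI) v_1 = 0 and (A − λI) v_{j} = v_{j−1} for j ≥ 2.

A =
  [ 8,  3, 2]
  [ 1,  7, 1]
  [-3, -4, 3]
A Jordan chain for λ = 6 of length 3:
v_1 = (1, 0, -1)ᵀ
v_2 = (2, 1, -3)ᵀ
v_3 = (1, 0, 0)ᵀ

Let N = A − (6)·I. We want v_3 with N^3 v_3 = 0 but N^2 v_3 ≠ 0; then v_{j-1} := N · v_j for j = 3, …, 2.

Pick v_3 = (1, 0, 0)ᵀ.
Then v_2 = N · v_3 = (2, 1, -3)ᵀ.
Then v_1 = N · v_2 = (1, 0, -1)ᵀ.

Sanity check: (A − (6)·I) v_1 = (0, 0, 0)ᵀ = 0. ✓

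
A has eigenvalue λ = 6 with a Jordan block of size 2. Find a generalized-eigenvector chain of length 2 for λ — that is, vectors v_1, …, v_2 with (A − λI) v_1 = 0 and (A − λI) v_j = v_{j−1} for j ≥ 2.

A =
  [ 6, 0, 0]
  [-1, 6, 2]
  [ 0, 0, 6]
A Jordan chain for λ = 6 of length 2:
v_1 = (0, -1, 0)ᵀ
v_2 = (1, 0, 0)ᵀ

Let N = A − (6)·I. We want v_2 with N^2 v_2 = 0 but N^1 v_2 ≠ 0; then v_{j-1} := N · v_j for j = 2, …, 2.

Pick v_2 = (1, 0, 0)ᵀ.
Then v_1 = N · v_2 = (0, -1, 0)ᵀ.

Sanity check: (A − (6)·I) v_1 = (0, 0, 0)ᵀ = 0. ✓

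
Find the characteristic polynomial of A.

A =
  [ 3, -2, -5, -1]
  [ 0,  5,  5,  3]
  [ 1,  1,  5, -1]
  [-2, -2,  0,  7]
x^4 - 20*x^3 + 150*x^2 - 500*x + 625

Expanding det(x·I − A) (e.g. by cofactor expansion or by noting that A is similar to its Jordan form J, which has the same characteristic polynomial as A) gives
  χ_A(x) = x^4 - 20*x^3 + 150*x^2 - 500*x + 625
which factors as (x - 5)^4. The eigenvalues (with algebraic multiplicities) are λ = 5 with multiplicity 4.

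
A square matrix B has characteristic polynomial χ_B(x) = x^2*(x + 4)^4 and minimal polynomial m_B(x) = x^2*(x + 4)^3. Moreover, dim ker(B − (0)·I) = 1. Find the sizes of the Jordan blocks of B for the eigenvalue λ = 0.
Block sizes for λ = 0: [2]

Step 1 — from the characteristic polynomial, algebraic multiplicity of λ = 0 is 2. From dim ker(B − (0)·I) = 1, there are exactly 1 Jordan blocks for λ = 0.
Step 2 — from the minimal polynomial, the factor (x − 0)^2 tells us the largest block for λ = 0 has size 2.
Step 3 — with total size 2, 1 blocks, and largest block 2, the block sizes (in nonincreasing order) are [2].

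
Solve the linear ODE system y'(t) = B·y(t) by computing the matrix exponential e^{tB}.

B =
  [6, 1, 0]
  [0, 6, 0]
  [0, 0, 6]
e^{tB} =
  [exp(6*t), t*exp(6*t), 0]
  [0, exp(6*t), 0]
  [0, 0, exp(6*t)]

Strategy: write B = P · J · P⁻¹ where J is a Jordan canonical form, so e^{tB} = P · e^{tJ} · P⁻¹, and e^{tJ} can be computed block-by-block.

B has Jordan form
J =
  [6, 1, 0]
  [0, 6, 0]
  [0, 0, 6]
(up to reordering of blocks).

Per-block formulas:
  For a 2×2 Jordan block J_2(6): exp(t · J_2(6)) = e^(6t)·(I + t·N), where N is the 2×2 nilpotent shift.
  For a 1×1 block at λ = 6: exp(t · [6]) = [e^(6t)].

After assembling e^{tJ} and conjugating by P, we get:

e^{tB} =
  [exp(6*t), t*exp(6*t), 0]
  [0, exp(6*t), 0]
  [0, 0, exp(6*t)]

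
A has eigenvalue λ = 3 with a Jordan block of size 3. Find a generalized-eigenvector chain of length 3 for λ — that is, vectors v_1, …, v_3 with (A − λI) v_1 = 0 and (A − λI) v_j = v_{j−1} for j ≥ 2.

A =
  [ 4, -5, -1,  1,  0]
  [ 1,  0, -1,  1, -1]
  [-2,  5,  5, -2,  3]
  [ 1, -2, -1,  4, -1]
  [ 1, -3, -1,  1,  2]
A Jordan chain for λ = 3 of length 3:
v_1 = (-1, 0, 0, 1, 0)ᵀ
v_2 = (1, 1, -2, 1, 1)ᵀ
v_3 = (1, 0, 0, 0, 0)ᵀ

Let N = A − (3)·I. We want v_3 with N^3 v_3 = 0 but N^2 v_3 ≠ 0; then v_{j-1} := N · v_j for j = 3, …, 2.

Pick v_3 = (1, 0, 0, 0, 0)ᵀ.
Then v_2 = N · v_3 = (1, 1, -2, 1, 1)ᵀ.
Then v_1 = N · v_2 = (-1, 0, 0, 1, 0)ᵀ.

Sanity check: (A − (3)·I) v_1 = (0, 0, 0, 0, 0)ᵀ = 0. ✓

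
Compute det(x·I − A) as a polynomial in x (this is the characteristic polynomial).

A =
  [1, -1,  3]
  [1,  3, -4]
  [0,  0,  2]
x^3 - 6*x^2 + 12*x - 8

Expanding det(x·I − A) (e.g. by cofactor expansion or by noting that A is similar to its Jordan form J, which has the same characteristic polynomial as A) gives
  χ_A(x) = x^3 - 6*x^2 + 12*x - 8
which factors as (x - 2)^3. The eigenvalues (with algebraic multiplicities) are λ = 2 with multiplicity 3.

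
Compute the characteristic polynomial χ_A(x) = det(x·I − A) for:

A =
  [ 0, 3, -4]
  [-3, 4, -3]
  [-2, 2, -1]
x^3 - 3*x^2 + 3*x - 1

Expanding det(x·I − A) (e.g. by cofactor expansion or by noting that A is similar to its Jordan form J, which has the same characteristic polynomial as A) gives
  χ_A(x) = x^3 - 3*x^2 + 3*x - 1
which factors as (x - 1)^3. The eigenvalues (with algebraic multiplicities) are λ = 1 with multiplicity 3.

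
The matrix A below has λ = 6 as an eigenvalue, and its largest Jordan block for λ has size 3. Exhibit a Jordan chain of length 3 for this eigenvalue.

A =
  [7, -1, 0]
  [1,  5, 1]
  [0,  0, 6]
A Jordan chain for λ = 6 of length 3:
v_1 = (-1, -1, 0)ᵀ
v_2 = (0, 1, 0)ᵀ
v_3 = (0, 0, 1)ᵀ

Let N = A − (6)·I. We want v_3 with N^3 v_3 = 0 but N^2 v_3 ≠ 0; then v_{j-1} := N · v_j for j = 3, …, 2.

Pick v_3 = (0, 0, 1)ᵀ.
Then v_2 = N · v_3 = (0, 1, 0)ᵀ.
Then v_1 = N · v_2 = (-1, -1, 0)ᵀ.

Sanity check: (A − (6)·I) v_1 = (0, 0, 0)ᵀ = 0. ✓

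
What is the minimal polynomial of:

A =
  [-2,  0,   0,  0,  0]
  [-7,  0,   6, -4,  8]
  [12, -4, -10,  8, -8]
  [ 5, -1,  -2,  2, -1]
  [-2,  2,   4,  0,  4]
x^4 + 4*x^3 - 16*x - 16

The characteristic polynomial is χ_A(x) = (x - 2)*(x + 2)^4, so the eigenvalues are known. The minimal polynomial is
  m_A(x) = Π_λ (x − λ)^{k_λ}
where k_λ is the size of the *largest* Jordan block for λ (equivalently, the smallest k with (A − λI)^k v = 0 for every generalised eigenvector v of λ).

  λ = -2: largest Jordan block has size 3, contributing (x + 2)^3
  λ = 2: largest Jordan block has size 1, contributing (x − 2)

So m_A(x) = (x - 2)*(x + 2)^3 = x^4 + 4*x^3 - 16*x - 16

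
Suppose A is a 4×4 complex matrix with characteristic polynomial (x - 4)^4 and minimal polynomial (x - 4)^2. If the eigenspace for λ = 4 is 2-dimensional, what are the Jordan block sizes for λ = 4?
Block sizes for λ = 4: [2, 2]

Step 1 — from the characteristic polynomial, algebraic multiplicity of λ = 4 is 4. From dim ker(A − (4)·I) = 2, there are exactly 2 Jordan blocks for λ = 4.
Step 2 — from the minimal polynomial, the factor (x − 4)^2 tells us the largest block for λ = 4 has size 2.
Step 3 — with total size 4, 2 blocks, and largest block 2, the block sizes (in nonincreasing order) are [2, 2].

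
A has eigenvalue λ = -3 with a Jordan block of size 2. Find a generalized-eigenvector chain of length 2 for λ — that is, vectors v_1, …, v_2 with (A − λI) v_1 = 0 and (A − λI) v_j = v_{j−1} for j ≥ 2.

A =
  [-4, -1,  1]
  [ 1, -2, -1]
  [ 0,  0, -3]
A Jordan chain for λ = -3 of length 2:
v_1 = (-1, 1, 0)ᵀ
v_2 = (1, 0, 0)ᵀ

Let N = A − (-3)·I. We want v_2 with N^2 v_2 = 0 but N^1 v_2 ≠ 0; then v_{j-1} := N · v_j for j = 2, …, 2.

Pick v_2 = (1, 0, 0)ᵀ.
Then v_1 = N · v_2 = (-1, 1, 0)ᵀ.

Sanity check: (A − (-3)·I) v_1 = (0, 0, 0)ᵀ = 0. ✓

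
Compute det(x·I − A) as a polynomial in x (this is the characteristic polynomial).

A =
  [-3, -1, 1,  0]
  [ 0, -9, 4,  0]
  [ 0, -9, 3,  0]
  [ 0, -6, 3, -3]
x^4 + 12*x^3 + 54*x^2 + 108*x + 81

Expanding det(x·I − A) (e.g. by cofactor expansion or by noting that A is similar to its Jordan form J, which has the same characteristic polynomial as A) gives
  χ_A(x) = x^4 + 12*x^3 + 54*x^2 + 108*x + 81
which factors as (x + 3)^4. The eigenvalues (with algebraic multiplicities) are λ = -3 with multiplicity 4.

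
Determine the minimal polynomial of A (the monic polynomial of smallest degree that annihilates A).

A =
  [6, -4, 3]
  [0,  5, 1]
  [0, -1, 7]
x^3 - 18*x^2 + 108*x - 216

The characteristic polynomial is χ_A(x) = (x - 6)^3, so the eigenvalues are known. The minimal polynomial is
  m_A(x) = Π_λ (x − λ)^{k_λ}
where k_λ is the size of the *largest* Jordan block for λ (equivalently, the smallest k with (A − λI)^k v = 0 for every generalised eigenvector v of λ).

  λ = 6: largest Jordan block has size 3, contributing (x − 6)^3

So m_A(x) = (x - 6)^3 = x^3 - 18*x^2 + 108*x - 216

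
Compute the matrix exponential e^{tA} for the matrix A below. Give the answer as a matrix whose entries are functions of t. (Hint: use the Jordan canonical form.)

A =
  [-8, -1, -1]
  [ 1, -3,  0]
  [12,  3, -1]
e^{tA} =
  [3*t^2*exp(-4*t)/2 - 4*t*exp(-4*t) + exp(-4*t), -t*exp(-4*t), t^2*exp(-4*t)/2 - t*exp(-4*t)]
  [-3*t^2*exp(-4*t)/2 + t*exp(-4*t), t*exp(-4*t) + exp(-4*t), -t^2*exp(-4*t)/2]
  [-9*t^2*exp(-4*t)/2 + 12*t*exp(-4*t), 3*t*exp(-4*t), -3*t^2*exp(-4*t)/2 + 3*t*exp(-4*t) + exp(-4*t)]

Strategy: write A = P · J · P⁻¹ where J is a Jordan canonical form, so e^{tA} = P · e^{tJ} · P⁻¹, and e^{tJ} can be computed block-by-block.

A has Jordan form
J =
  [-4,  1,  0]
  [ 0, -4,  1]
  [ 0,  0, -4]
(up to reordering of blocks).

Per-block formulas:
  For a 3×3 Jordan block J_3(-4): exp(t · J_3(-4)) = e^(-4t)·(I + t·N + (t^2/2)·N^2), where N is the 3×3 nilpotent shift.

After assembling e^{tJ} and conjugating by P, we get:

e^{tA} =
  [3*t^2*exp(-4*t)/2 - 4*t*exp(-4*t) + exp(-4*t), -t*exp(-4*t), t^2*exp(-4*t)/2 - t*exp(-4*t)]
  [-3*t^2*exp(-4*t)/2 + t*exp(-4*t), t*exp(-4*t) + exp(-4*t), -t^2*exp(-4*t)/2]
  [-9*t^2*exp(-4*t)/2 + 12*t*exp(-4*t), 3*t*exp(-4*t), -3*t^2*exp(-4*t)/2 + 3*t*exp(-4*t) + exp(-4*t)]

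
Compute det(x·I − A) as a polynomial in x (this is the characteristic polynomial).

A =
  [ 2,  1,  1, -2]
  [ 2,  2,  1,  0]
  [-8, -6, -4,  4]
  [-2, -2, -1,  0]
x^4

Expanding det(x·I − A) (e.g. by cofactor expansion or by noting that A is similar to its Jordan form J, which has the same characteristic polynomial as A) gives
  χ_A(x) = x^4
which factors as x^4. The eigenvalues (with algebraic multiplicities) are λ = 0 with multiplicity 4.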